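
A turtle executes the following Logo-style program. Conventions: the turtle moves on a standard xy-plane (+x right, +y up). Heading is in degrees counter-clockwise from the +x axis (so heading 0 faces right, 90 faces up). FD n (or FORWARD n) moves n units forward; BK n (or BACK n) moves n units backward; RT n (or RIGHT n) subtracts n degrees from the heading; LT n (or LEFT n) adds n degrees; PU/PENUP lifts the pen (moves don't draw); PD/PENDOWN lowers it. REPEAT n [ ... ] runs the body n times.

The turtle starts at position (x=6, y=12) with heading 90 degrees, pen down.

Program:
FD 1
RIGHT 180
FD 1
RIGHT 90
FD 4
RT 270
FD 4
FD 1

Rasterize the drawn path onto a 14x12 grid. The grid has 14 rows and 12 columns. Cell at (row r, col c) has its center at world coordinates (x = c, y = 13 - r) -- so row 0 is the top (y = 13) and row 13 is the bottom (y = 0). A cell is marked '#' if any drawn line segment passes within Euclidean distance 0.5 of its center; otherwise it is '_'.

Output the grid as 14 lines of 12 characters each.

Segment 0: (6,12) -> (6,13)
Segment 1: (6,13) -> (6,12)
Segment 2: (6,12) -> (2,12)
Segment 3: (2,12) -> (2,8)
Segment 4: (2,8) -> (2,7)

Answer: ______#_____
__#####_____
__#_________
__#_________
__#_________
__#_________
__#_________
____________
____________
____________
____________
____________
____________
____________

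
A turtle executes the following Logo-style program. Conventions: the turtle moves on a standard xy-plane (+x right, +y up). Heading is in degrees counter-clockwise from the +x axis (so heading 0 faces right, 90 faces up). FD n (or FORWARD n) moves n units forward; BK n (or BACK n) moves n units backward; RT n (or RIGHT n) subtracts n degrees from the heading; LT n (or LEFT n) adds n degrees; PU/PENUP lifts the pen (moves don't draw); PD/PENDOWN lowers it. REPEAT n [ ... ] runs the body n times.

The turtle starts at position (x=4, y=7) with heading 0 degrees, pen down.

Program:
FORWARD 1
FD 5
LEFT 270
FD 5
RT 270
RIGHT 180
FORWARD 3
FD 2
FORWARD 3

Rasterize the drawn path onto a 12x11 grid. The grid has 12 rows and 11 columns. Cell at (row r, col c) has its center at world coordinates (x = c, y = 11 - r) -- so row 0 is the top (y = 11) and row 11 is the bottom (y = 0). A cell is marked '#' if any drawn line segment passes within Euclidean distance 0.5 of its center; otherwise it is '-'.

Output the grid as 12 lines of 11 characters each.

Answer: -----------
-----------
-----------
-----------
----#######
----------#
----------#
----------#
----------#
--#########
-----------
-----------

Derivation:
Segment 0: (4,7) -> (5,7)
Segment 1: (5,7) -> (10,7)
Segment 2: (10,7) -> (10,2)
Segment 3: (10,2) -> (7,2)
Segment 4: (7,2) -> (5,2)
Segment 5: (5,2) -> (2,2)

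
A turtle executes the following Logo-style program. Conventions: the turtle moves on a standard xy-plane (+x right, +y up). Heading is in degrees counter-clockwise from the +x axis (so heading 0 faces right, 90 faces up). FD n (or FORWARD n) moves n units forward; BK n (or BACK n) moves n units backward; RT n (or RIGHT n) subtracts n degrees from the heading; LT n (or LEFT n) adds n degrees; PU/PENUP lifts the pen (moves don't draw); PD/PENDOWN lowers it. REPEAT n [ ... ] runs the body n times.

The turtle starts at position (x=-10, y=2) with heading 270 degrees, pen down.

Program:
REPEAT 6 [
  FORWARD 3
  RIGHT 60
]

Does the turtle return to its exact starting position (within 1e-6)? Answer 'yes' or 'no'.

Answer: yes

Derivation:
Executing turtle program step by step:
Start: pos=(-10,2), heading=270, pen down
REPEAT 6 [
  -- iteration 1/6 --
  FD 3: (-10,2) -> (-10,-1) [heading=270, draw]
  RT 60: heading 270 -> 210
  -- iteration 2/6 --
  FD 3: (-10,-1) -> (-12.598,-2.5) [heading=210, draw]
  RT 60: heading 210 -> 150
  -- iteration 3/6 --
  FD 3: (-12.598,-2.5) -> (-15.196,-1) [heading=150, draw]
  RT 60: heading 150 -> 90
  -- iteration 4/6 --
  FD 3: (-15.196,-1) -> (-15.196,2) [heading=90, draw]
  RT 60: heading 90 -> 30
  -- iteration 5/6 --
  FD 3: (-15.196,2) -> (-12.598,3.5) [heading=30, draw]
  RT 60: heading 30 -> 330
  -- iteration 6/6 --
  FD 3: (-12.598,3.5) -> (-10,2) [heading=330, draw]
  RT 60: heading 330 -> 270
]
Final: pos=(-10,2), heading=270, 6 segment(s) drawn

Start position: (-10, 2)
Final position: (-10, 2)
Distance = 0; < 1e-6 -> CLOSED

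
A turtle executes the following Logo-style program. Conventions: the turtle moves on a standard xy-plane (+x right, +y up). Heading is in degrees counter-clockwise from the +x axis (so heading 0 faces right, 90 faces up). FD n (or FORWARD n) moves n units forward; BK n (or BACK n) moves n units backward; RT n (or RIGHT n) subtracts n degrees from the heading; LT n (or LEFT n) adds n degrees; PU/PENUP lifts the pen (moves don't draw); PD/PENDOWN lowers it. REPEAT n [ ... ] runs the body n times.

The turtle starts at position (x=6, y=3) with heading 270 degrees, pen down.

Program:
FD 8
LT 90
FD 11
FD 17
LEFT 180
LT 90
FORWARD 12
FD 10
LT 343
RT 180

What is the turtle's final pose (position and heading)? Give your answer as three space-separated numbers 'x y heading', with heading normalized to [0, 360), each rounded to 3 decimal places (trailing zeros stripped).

Answer: 34 -27 73

Derivation:
Executing turtle program step by step:
Start: pos=(6,3), heading=270, pen down
FD 8: (6,3) -> (6,-5) [heading=270, draw]
LT 90: heading 270 -> 0
FD 11: (6,-5) -> (17,-5) [heading=0, draw]
FD 17: (17,-5) -> (34,-5) [heading=0, draw]
LT 180: heading 0 -> 180
LT 90: heading 180 -> 270
FD 12: (34,-5) -> (34,-17) [heading=270, draw]
FD 10: (34,-17) -> (34,-27) [heading=270, draw]
LT 343: heading 270 -> 253
RT 180: heading 253 -> 73
Final: pos=(34,-27), heading=73, 5 segment(s) drawn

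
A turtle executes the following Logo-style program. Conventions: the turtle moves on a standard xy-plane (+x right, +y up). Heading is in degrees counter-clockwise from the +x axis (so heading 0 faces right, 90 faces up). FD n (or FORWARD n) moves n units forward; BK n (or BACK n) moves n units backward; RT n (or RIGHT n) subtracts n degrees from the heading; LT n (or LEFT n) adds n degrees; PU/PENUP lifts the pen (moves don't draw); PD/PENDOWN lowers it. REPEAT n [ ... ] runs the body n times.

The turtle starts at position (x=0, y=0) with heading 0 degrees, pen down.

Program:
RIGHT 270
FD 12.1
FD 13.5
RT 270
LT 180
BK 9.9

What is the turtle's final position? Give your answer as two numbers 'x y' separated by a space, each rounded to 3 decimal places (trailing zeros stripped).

Executing turtle program step by step:
Start: pos=(0,0), heading=0, pen down
RT 270: heading 0 -> 90
FD 12.1: (0,0) -> (0,12.1) [heading=90, draw]
FD 13.5: (0,12.1) -> (0,25.6) [heading=90, draw]
RT 270: heading 90 -> 180
LT 180: heading 180 -> 0
BK 9.9: (0,25.6) -> (-9.9,25.6) [heading=0, draw]
Final: pos=(-9.9,25.6), heading=0, 3 segment(s) drawn

Answer: -9.9 25.6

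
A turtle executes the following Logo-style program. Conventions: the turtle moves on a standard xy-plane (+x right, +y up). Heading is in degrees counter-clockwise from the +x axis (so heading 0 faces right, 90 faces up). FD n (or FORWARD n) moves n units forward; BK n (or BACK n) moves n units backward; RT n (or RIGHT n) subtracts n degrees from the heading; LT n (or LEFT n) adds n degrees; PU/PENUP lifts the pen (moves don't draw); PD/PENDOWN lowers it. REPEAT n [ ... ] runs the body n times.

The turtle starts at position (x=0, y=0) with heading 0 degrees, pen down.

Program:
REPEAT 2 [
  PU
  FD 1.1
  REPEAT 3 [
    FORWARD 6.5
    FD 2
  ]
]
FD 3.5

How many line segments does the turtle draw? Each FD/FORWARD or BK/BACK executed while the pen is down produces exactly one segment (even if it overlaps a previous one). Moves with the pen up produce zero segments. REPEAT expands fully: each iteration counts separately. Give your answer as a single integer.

Answer: 0

Derivation:
Executing turtle program step by step:
Start: pos=(0,0), heading=0, pen down
REPEAT 2 [
  -- iteration 1/2 --
  PU: pen up
  FD 1.1: (0,0) -> (1.1,0) [heading=0, move]
  REPEAT 3 [
    -- iteration 1/3 --
    FD 6.5: (1.1,0) -> (7.6,0) [heading=0, move]
    FD 2: (7.6,0) -> (9.6,0) [heading=0, move]
    -- iteration 2/3 --
    FD 6.5: (9.6,0) -> (16.1,0) [heading=0, move]
    FD 2: (16.1,0) -> (18.1,0) [heading=0, move]
    -- iteration 3/3 --
    FD 6.5: (18.1,0) -> (24.6,0) [heading=0, move]
    FD 2: (24.6,0) -> (26.6,0) [heading=0, move]
  ]
  -- iteration 2/2 --
  PU: pen up
  FD 1.1: (26.6,0) -> (27.7,0) [heading=0, move]
  REPEAT 3 [
    -- iteration 1/3 --
    FD 6.5: (27.7,0) -> (34.2,0) [heading=0, move]
    FD 2: (34.2,0) -> (36.2,0) [heading=0, move]
    -- iteration 2/3 --
    FD 6.5: (36.2,0) -> (42.7,0) [heading=0, move]
    FD 2: (42.7,0) -> (44.7,0) [heading=0, move]
    -- iteration 3/3 --
    FD 6.5: (44.7,0) -> (51.2,0) [heading=0, move]
    FD 2: (51.2,0) -> (53.2,0) [heading=0, move]
  ]
]
FD 3.5: (53.2,0) -> (56.7,0) [heading=0, move]
Final: pos=(56.7,0), heading=0, 0 segment(s) drawn
Segments drawn: 0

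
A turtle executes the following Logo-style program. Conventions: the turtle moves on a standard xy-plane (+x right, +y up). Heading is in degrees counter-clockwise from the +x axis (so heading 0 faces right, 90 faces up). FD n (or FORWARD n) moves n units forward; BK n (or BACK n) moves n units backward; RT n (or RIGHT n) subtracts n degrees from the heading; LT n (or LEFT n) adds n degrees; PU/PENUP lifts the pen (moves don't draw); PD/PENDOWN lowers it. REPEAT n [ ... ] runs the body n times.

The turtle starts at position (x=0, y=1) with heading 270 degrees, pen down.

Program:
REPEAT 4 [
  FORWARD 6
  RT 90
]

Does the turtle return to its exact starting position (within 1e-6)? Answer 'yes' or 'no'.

Answer: yes

Derivation:
Executing turtle program step by step:
Start: pos=(0,1), heading=270, pen down
REPEAT 4 [
  -- iteration 1/4 --
  FD 6: (0,1) -> (0,-5) [heading=270, draw]
  RT 90: heading 270 -> 180
  -- iteration 2/4 --
  FD 6: (0,-5) -> (-6,-5) [heading=180, draw]
  RT 90: heading 180 -> 90
  -- iteration 3/4 --
  FD 6: (-6,-5) -> (-6,1) [heading=90, draw]
  RT 90: heading 90 -> 0
  -- iteration 4/4 --
  FD 6: (-6,1) -> (0,1) [heading=0, draw]
  RT 90: heading 0 -> 270
]
Final: pos=(0,1), heading=270, 4 segment(s) drawn

Start position: (0, 1)
Final position: (0, 1)
Distance = 0; < 1e-6 -> CLOSED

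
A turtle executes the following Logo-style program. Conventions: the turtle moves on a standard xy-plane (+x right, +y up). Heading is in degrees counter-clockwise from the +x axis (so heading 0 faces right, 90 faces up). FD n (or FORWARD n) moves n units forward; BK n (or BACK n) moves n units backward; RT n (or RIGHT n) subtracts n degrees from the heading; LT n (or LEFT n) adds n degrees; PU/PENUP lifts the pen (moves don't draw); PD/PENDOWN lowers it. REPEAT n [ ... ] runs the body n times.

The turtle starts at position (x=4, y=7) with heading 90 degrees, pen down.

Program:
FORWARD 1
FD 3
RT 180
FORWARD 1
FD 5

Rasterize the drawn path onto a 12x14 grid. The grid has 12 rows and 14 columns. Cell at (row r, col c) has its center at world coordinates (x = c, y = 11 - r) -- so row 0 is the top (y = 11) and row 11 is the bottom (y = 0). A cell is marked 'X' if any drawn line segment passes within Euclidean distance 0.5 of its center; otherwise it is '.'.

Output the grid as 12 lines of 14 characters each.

Segment 0: (4,7) -> (4,8)
Segment 1: (4,8) -> (4,11)
Segment 2: (4,11) -> (4,10)
Segment 3: (4,10) -> (4,5)

Answer: ....X.........
....X.........
....X.........
....X.........
....X.........
....X.........
....X.........
..............
..............
..............
..............
..............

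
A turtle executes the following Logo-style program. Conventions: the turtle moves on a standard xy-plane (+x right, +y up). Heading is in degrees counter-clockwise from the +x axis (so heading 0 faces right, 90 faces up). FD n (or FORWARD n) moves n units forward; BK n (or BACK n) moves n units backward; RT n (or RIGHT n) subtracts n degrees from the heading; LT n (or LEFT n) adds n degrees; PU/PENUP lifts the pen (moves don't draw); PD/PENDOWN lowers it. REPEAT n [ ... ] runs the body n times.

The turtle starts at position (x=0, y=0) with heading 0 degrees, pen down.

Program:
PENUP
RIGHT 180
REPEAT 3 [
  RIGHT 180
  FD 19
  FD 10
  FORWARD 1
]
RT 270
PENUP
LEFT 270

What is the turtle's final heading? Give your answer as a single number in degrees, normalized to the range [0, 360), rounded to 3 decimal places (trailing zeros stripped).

Executing turtle program step by step:
Start: pos=(0,0), heading=0, pen down
PU: pen up
RT 180: heading 0 -> 180
REPEAT 3 [
  -- iteration 1/3 --
  RT 180: heading 180 -> 0
  FD 19: (0,0) -> (19,0) [heading=0, move]
  FD 10: (19,0) -> (29,0) [heading=0, move]
  FD 1: (29,0) -> (30,0) [heading=0, move]
  -- iteration 2/3 --
  RT 180: heading 0 -> 180
  FD 19: (30,0) -> (11,0) [heading=180, move]
  FD 10: (11,0) -> (1,0) [heading=180, move]
  FD 1: (1,0) -> (0,0) [heading=180, move]
  -- iteration 3/3 --
  RT 180: heading 180 -> 0
  FD 19: (0,0) -> (19,0) [heading=0, move]
  FD 10: (19,0) -> (29,0) [heading=0, move]
  FD 1: (29,0) -> (30,0) [heading=0, move]
]
RT 270: heading 0 -> 90
PU: pen up
LT 270: heading 90 -> 0
Final: pos=(30,0), heading=0, 0 segment(s) drawn

Answer: 0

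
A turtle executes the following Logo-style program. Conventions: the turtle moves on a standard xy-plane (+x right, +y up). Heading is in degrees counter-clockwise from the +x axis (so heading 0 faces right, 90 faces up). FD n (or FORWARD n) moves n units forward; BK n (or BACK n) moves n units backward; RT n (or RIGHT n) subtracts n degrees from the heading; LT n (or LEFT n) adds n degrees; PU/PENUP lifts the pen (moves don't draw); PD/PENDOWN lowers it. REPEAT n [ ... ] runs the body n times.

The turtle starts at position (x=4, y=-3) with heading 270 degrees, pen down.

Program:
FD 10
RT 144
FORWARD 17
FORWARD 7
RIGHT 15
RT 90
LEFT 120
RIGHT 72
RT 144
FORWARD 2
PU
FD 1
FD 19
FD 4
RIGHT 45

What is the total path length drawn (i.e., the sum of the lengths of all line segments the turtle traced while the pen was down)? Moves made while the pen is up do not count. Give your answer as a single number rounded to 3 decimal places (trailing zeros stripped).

Executing turtle program step by step:
Start: pos=(4,-3), heading=270, pen down
FD 10: (4,-3) -> (4,-13) [heading=270, draw]
RT 144: heading 270 -> 126
FD 17: (4,-13) -> (-5.992,0.753) [heading=126, draw]
FD 7: (-5.992,0.753) -> (-10.107,6.416) [heading=126, draw]
RT 15: heading 126 -> 111
RT 90: heading 111 -> 21
LT 120: heading 21 -> 141
RT 72: heading 141 -> 69
RT 144: heading 69 -> 285
FD 2: (-10.107,6.416) -> (-9.589,4.485) [heading=285, draw]
PU: pen up
FD 1: (-9.589,4.485) -> (-9.33,3.519) [heading=285, move]
FD 19: (-9.33,3.519) -> (-4.413,-14.834) [heading=285, move]
FD 4: (-4.413,-14.834) -> (-3.378,-18.698) [heading=285, move]
RT 45: heading 285 -> 240
Final: pos=(-3.378,-18.698), heading=240, 4 segment(s) drawn

Segment lengths:
  seg 1: (4,-3) -> (4,-13), length = 10
  seg 2: (4,-13) -> (-5.992,0.753), length = 17
  seg 3: (-5.992,0.753) -> (-10.107,6.416), length = 7
  seg 4: (-10.107,6.416) -> (-9.589,4.485), length = 2
Total = 36

Answer: 36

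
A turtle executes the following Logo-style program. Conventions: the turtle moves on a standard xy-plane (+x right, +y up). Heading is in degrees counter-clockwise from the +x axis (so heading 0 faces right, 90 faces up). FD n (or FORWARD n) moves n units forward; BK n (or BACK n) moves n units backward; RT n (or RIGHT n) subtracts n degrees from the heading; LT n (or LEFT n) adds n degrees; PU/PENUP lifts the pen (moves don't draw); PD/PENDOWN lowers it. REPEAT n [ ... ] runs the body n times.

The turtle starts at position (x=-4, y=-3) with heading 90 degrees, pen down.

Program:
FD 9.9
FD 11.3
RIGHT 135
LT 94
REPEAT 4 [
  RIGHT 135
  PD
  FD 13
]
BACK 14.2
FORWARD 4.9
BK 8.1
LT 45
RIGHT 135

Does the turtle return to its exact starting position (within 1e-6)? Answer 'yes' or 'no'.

Executing turtle program step by step:
Start: pos=(-4,-3), heading=90, pen down
FD 9.9: (-4,-3) -> (-4,6.9) [heading=90, draw]
FD 11.3: (-4,6.9) -> (-4,18.2) [heading=90, draw]
RT 135: heading 90 -> 315
LT 94: heading 315 -> 49
REPEAT 4 [
  -- iteration 1/4 --
  RT 135: heading 49 -> 274
  PD: pen down
  FD 13: (-4,18.2) -> (-3.093,5.232) [heading=274, draw]
  -- iteration 2/4 --
  RT 135: heading 274 -> 139
  PD: pen down
  FD 13: (-3.093,5.232) -> (-12.904,13.76) [heading=139, draw]
  -- iteration 3/4 --
  RT 135: heading 139 -> 4
  PD: pen down
  FD 13: (-12.904,13.76) -> (0.064,14.667) [heading=4, draw]
  -- iteration 4/4 --
  RT 135: heading 4 -> 229
  PD: pen down
  FD 13: (0.064,14.667) -> (-8.465,4.856) [heading=229, draw]
]
BK 14.2: (-8.465,4.856) -> (0.851,15.573) [heading=229, draw]
FD 4.9: (0.851,15.573) -> (-2.363,11.875) [heading=229, draw]
BK 8.1: (-2.363,11.875) -> (2.951,17.988) [heading=229, draw]
LT 45: heading 229 -> 274
RT 135: heading 274 -> 139
Final: pos=(2.951,17.988), heading=139, 9 segment(s) drawn

Start position: (-4, -3)
Final position: (2.951, 17.988)
Distance = 22.109; >= 1e-6 -> NOT closed

Answer: no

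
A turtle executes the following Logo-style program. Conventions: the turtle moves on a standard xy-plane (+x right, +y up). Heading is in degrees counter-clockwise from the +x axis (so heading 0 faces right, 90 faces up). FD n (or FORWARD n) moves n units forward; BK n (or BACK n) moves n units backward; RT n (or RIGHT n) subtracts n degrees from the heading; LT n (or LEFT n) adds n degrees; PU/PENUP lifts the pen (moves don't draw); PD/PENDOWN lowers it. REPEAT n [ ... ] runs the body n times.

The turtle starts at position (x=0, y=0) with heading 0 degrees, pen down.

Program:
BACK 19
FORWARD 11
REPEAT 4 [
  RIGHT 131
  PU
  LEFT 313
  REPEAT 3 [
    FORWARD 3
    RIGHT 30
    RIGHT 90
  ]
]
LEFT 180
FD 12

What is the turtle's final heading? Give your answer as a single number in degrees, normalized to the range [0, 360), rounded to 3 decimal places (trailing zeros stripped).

Answer: 188

Derivation:
Executing turtle program step by step:
Start: pos=(0,0), heading=0, pen down
BK 19: (0,0) -> (-19,0) [heading=0, draw]
FD 11: (-19,0) -> (-8,0) [heading=0, draw]
REPEAT 4 [
  -- iteration 1/4 --
  RT 131: heading 0 -> 229
  PU: pen up
  LT 313: heading 229 -> 182
  REPEAT 3 [
    -- iteration 1/3 --
    FD 3: (-8,0) -> (-10.998,-0.105) [heading=182, move]
    RT 30: heading 182 -> 152
    RT 90: heading 152 -> 62
    -- iteration 2/3 --
    FD 3: (-10.998,-0.105) -> (-9.59,2.544) [heading=62, move]
    RT 30: heading 62 -> 32
    RT 90: heading 32 -> 302
    -- iteration 3/3 --
    FD 3: (-9.59,2.544) -> (-8,0) [heading=302, move]
    RT 30: heading 302 -> 272
    RT 90: heading 272 -> 182
  ]
  -- iteration 2/4 --
  RT 131: heading 182 -> 51
  PU: pen up
  LT 313: heading 51 -> 4
  REPEAT 3 [
    -- iteration 1/3 --
    FD 3: (-8,0) -> (-5.007,0.209) [heading=4, move]
    RT 30: heading 4 -> 334
    RT 90: heading 334 -> 244
    -- iteration 2/3 --
    FD 3: (-5.007,0.209) -> (-6.322,-2.487) [heading=244, move]
    RT 30: heading 244 -> 214
    RT 90: heading 214 -> 124
    -- iteration 3/3 --
    FD 3: (-6.322,-2.487) -> (-8,0) [heading=124, move]
    RT 30: heading 124 -> 94
    RT 90: heading 94 -> 4
  ]
  -- iteration 3/4 --
  RT 131: heading 4 -> 233
  PU: pen up
  LT 313: heading 233 -> 186
  REPEAT 3 [
    -- iteration 1/3 --
    FD 3: (-8,0) -> (-10.984,-0.314) [heading=186, move]
    RT 30: heading 186 -> 156
    RT 90: heading 156 -> 66
    -- iteration 2/3 --
    FD 3: (-10.984,-0.314) -> (-9.763,2.427) [heading=66, move]
    RT 30: heading 66 -> 36
    RT 90: heading 36 -> 306
    -- iteration 3/3 --
    FD 3: (-9.763,2.427) -> (-8,0) [heading=306, move]
    RT 30: heading 306 -> 276
    RT 90: heading 276 -> 186
  ]
  -- iteration 4/4 --
  RT 131: heading 186 -> 55
  PU: pen up
  LT 313: heading 55 -> 8
  REPEAT 3 [
    -- iteration 1/3 --
    FD 3: (-8,0) -> (-5.029,0.418) [heading=8, move]
    RT 30: heading 8 -> 338
    RT 90: heading 338 -> 248
    -- iteration 2/3 --
    FD 3: (-5.029,0.418) -> (-6.153,-2.364) [heading=248, move]
    RT 30: heading 248 -> 218
    RT 90: heading 218 -> 128
    -- iteration 3/3 --
    FD 3: (-6.153,-2.364) -> (-8,0) [heading=128, move]
    RT 30: heading 128 -> 98
    RT 90: heading 98 -> 8
  ]
]
LT 180: heading 8 -> 188
FD 12: (-8,0) -> (-19.883,-1.67) [heading=188, move]
Final: pos=(-19.883,-1.67), heading=188, 2 segment(s) drawn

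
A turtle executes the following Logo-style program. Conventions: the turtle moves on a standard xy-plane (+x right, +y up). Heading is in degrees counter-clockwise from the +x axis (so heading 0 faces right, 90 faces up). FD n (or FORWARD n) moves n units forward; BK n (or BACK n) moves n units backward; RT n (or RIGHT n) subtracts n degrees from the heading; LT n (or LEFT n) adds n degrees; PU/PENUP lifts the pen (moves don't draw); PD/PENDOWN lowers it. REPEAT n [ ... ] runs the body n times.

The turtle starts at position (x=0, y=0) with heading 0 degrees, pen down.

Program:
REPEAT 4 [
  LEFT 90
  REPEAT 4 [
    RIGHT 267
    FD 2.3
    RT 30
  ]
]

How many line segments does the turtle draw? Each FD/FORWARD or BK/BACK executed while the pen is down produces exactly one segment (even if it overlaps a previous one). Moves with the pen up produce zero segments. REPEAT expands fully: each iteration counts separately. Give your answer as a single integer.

Answer: 16

Derivation:
Executing turtle program step by step:
Start: pos=(0,0), heading=0, pen down
REPEAT 4 [
  -- iteration 1/4 --
  LT 90: heading 0 -> 90
  REPEAT 4 [
    -- iteration 1/4 --
    RT 267: heading 90 -> 183
    FD 2.3: (0,0) -> (-2.297,-0.12) [heading=183, draw]
    RT 30: heading 183 -> 153
    -- iteration 2/4 --
    RT 267: heading 153 -> 246
    FD 2.3: (-2.297,-0.12) -> (-3.232,-2.222) [heading=246, draw]
    RT 30: heading 246 -> 216
    -- iteration 3/4 --
    RT 267: heading 216 -> 309
    FD 2.3: (-3.232,-2.222) -> (-1.785,-4.009) [heading=309, draw]
    RT 30: heading 309 -> 279
    -- iteration 4/4 --
    RT 267: heading 279 -> 12
    FD 2.3: (-1.785,-4.009) -> (0.465,-3.531) [heading=12, draw]
    RT 30: heading 12 -> 342
  ]
  -- iteration 2/4 --
  LT 90: heading 342 -> 72
  REPEAT 4 [
    -- iteration 1/4 --
    RT 267: heading 72 -> 165
    FD 2.3: (0.465,-3.531) -> (-1.757,-2.935) [heading=165, draw]
    RT 30: heading 165 -> 135
    -- iteration 2/4 --
    RT 267: heading 135 -> 228
    FD 2.3: (-1.757,-2.935) -> (-3.296,-4.645) [heading=228, draw]
    RT 30: heading 228 -> 198
    -- iteration 3/4 --
    RT 267: heading 198 -> 291
    FD 2.3: (-3.296,-4.645) -> (-2.472,-6.792) [heading=291, draw]
    RT 30: heading 291 -> 261
    -- iteration 4/4 --
    RT 267: heading 261 -> 354
    FD 2.3: (-2.472,-6.792) -> (-0.184,-7.032) [heading=354, draw]
    RT 30: heading 354 -> 324
  ]
  -- iteration 3/4 --
  LT 90: heading 324 -> 54
  REPEAT 4 [
    -- iteration 1/4 --
    RT 267: heading 54 -> 147
    FD 2.3: (-0.184,-7.032) -> (-2.113,-5.78) [heading=147, draw]
    RT 30: heading 147 -> 117
    -- iteration 2/4 --
    RT 267: heading 117 -> 210
    FD 2.3: (-2.113,-5.78) -> (-4.105,-6.93) [heading=210, draw]
    RT 30: heading 210 -> 180
    -- iteration 3/4 --
    RT 267: heading 180 -> 273
    FD 2.3: (-4.105,-6.93) -> (-3.985,-9.227) [heading=273, draw]
    RT 30: heading 273 -> 243
    -- iteration 4/4 --
    RT 267: heading 243 -> 336
    FD 2.3: (-3.985,-9.227) -> (-1.883,-10.162) [heading=336, draw]
    RT 30: heading 336 -> 306
  ]
  -- iteration 4/4 --
  LT 90: heading 306 -> 36
  REPEAT 4 [
    -- iteration 1/4 --
    RT 267: heading 36 -> 129
    FD 2.3: (-1.883,-10.162) -> (-3.331,-8.375) [heading=129, draw]
    RT 30: heading 129 -> 99
    -- iteration 2/4 --
    RT 267: heading 99 -> 192
    FD 2.3: (-3.331,-8.375) -> (-5.581,-8.853) [heading=192, draw]
    RT 30: heading 192 -> 162
    -- iteration 3/4 --
    RT 267: heading 162 -> 255
    FD 2.3: (-5.581,-8.853) -> (-6.176,-11.074) [heading=255, draw]
    RT 30: heading 255 -> 225
    -- iteration 4/4 --
    RT 267: heading 225 -> 318
    FD 2.3: (-6.176,-11.074) -> (-4.467,-12.613) [heading=318, draw]
    RT 30: heading 318 -> 288
  ]
]
Final: pos=(-4.467,-12.613), heading=288, 16 segment(s) drawn
Segments drawn: 16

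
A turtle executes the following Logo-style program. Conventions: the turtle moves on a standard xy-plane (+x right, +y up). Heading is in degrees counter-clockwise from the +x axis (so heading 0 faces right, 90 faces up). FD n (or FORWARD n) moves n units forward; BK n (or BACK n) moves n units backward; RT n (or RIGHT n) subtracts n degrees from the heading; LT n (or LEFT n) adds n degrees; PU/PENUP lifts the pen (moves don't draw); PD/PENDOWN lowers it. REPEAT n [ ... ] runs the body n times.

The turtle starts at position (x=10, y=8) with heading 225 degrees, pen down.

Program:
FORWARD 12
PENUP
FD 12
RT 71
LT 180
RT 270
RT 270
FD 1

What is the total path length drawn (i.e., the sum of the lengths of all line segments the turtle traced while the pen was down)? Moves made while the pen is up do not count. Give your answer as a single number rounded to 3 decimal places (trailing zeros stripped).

Executing turtle program step by step:
Start: pos=(10,8), heading=225, pen down
FD 12: (10,8) -> (1.515,-0.485) [heading=225, draw]
PU: pen up
FD 12: (1.515,-0.485) -> (-6.971,-8.971) [heading=225, move]
RT 71: heading 225 -> 154
LT 180: heading 154 -> 334
RT 270: heading 334 -> 64
RT 270: heading 64 -> 154
FD 1: (-6.971,-8.971) -> (-7.869,-8.532) [heading=154, move]
Final: pos=(-7.869,-8.532), heading=154, 1 segment(s) drawn

Segment lengths:
  seg 1: (10,8) -> (1.515,-0.485), length = 12
Total = 12

Answer: 12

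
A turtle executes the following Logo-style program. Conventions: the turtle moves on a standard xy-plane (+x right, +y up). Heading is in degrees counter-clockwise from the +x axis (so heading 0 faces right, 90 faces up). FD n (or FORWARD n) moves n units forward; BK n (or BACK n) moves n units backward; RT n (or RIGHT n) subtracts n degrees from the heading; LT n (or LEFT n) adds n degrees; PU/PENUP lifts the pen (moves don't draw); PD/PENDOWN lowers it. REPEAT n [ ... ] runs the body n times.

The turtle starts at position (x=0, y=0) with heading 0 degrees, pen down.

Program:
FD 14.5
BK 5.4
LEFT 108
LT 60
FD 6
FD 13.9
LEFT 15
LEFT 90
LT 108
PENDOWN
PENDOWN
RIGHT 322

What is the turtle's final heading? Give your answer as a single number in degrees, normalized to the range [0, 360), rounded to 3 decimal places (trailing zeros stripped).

Executing turtle program step by step:
Start: pos=(0,0), heading=0, pen down
FD 14.5: (0,0) -> (14.5,0) [heading=0, draw]
BK 5.4: (14.5,0) -> (9.1,0) [heading=0, draw]
LT 108: heading 0 -> 108
LT 60: heading 108 -> 168
FD 6: (9.1,0) -> (3.231,1.247) [heading=168, draw]
FD 13.9: (3.231,1.247) -> (-10.365,4.137) [heading=168, draw]
LT 15: heading 168 -> 183
LT 90: heading 183 -> 273
LT 108: heading 273 -> 21
PD: pen down
PD: pen down
RT 322: heading 21 -> 59
Final: pos=(-10.365,4.137), heading=59, 4 segment(s) drawn

Answer: 59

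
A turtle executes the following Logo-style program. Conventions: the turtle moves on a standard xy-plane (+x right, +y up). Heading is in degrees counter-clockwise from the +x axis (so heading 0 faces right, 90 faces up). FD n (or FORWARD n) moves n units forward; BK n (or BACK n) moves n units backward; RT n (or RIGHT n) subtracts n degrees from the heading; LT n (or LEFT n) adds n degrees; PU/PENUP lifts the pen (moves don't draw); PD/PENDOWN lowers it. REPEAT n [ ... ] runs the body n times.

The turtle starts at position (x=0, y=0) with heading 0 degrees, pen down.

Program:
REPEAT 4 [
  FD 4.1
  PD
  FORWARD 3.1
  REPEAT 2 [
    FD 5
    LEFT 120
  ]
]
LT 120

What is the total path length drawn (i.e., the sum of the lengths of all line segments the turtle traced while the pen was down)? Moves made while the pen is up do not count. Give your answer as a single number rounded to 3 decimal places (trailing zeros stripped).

Answer: 68.8

Derivation:
Executing turtle program step by step:
Start: pos=(0,0), heading=0, pen down
REPEAT 4 [
  -- iteration 1/4 --
  FD 4.1: (0,0) -> (4.1,0) [heading=0, draw]
  PD: pen down
  FD 3.1: (4.1,0) -> (7.2,0) [heading=0, draw]
  REPEAT 2 [
    -- iteration 1/2 --
    FD 5: (7.2,0) -> (12.2,0) [heading=0, draw]
    LT 120: heading 0 -> 120
    -- iteration 2/2 --
    FD 5: (12.2,0) -> (9.7,4.33) [heading=120, draw]
    LT 120: heading 120 -> 240
  ]
  -- iteration 2/4 --
  FD 4.1: (9.7,4.33) -> (7.65,0.779) [heading=240, draw]
  PD: pen down
  FD 3.1: (7.65,0.779) -> (6.1,-1.905) [heading=240, draw]
  REPEAT 2 [
    -- iteration 1/2 --
    FD 5: (6.1,-1.905) -> (3.6,-6.235) [heading=240, draw]
    LT 120: heading 240 -> 0
    -- iteration 2/2 --
    FD 5: (3.6,-6.235) -> (8.6,-6.235) [heading=0, draw]
    LT 120: heading 0 -> 120
  ]
  -- iteration 3/4 --
  FD 4.1: (8.6,-6.235) -> (6.55,-2.685) [heading=120, draw]
  PD: pen down
  FD 3.1: (6.55,-2.685) -> (5,0) [heading=120, draw]
  REPEAT 2 [
    -- iteration 1/2 --
    FD 5: (5,0) -> (2.5,4.33) [heading=120, draw]
    LT 120: heading 120 -> 240
    -- iteration 2/2 --
    FD 5: (2.5,4.33) -> (0,0) [heading=240, draw]
    LT 120: heading 240 -> 0
  ]
  -- iteration 4/4 --
  FD 4.1: (0,0) -> (4.1,0) [heading=0, draw]
  PD: pen down
  FD 3.1: (4.1,0) -> (7.2,0) [heading=0, draw]
  REPEAT 2 [
    -- iteration 1/2 --
    FD 5: (7.2,0) -> (12.2,0) [heading=0, draw]
    LT 120: heading 0 -> 120
    -- iteration 2/2 --
    FD 5: (12.2,0) -> (9.7,4.33) [heading=120, draw]
    LT 120: heading 120 -> 240
  ]
]
LT 120: heading 240 -> 0
Final: pos=(9.7,4.33), heading=0, 16 segment(s) drawn

Segment lengths:
  seg 1: (0,0) -> (4.1,0), length = 4.1
  seg 2: (4.1,0) -> (7.2,0), length = 3.1
  seg 3: (7.2,0) -> (12.2,0), length = 5
  seg 4: (12.2,0) -> (9.7,4.33), length = 5
  seg 5: (9.7,4.33) -> (7.65,0.779), length = 4.1
  seg 6: (7.65,0.779) -> (6.1,-1.905), length = 3.1
  seg 7: (6.1,-1.905) -> (3.6,-6.235), length = 5
  seg 8: (3.6,-6.235) -> (8.6,-6.235), length = 5
  seg 9: (8.6,-6.235) -> (6.55,-2.685), length = 4.1
  seg 10: (6.55,-2.685) -> (5,0), length = 3.1
  seg 11: (5,0) -> (2.5,4.33), length = 5
  seg 12: (2.5,4.33) -> (0,0), length = 5
  seg 13: (0,0) -> (4.1,0), length = 4.1
  seg 14: (4.1,0) -> (7.2,0), length = 3.1
  seg 15: (7.2,0) -> (12.2,0), length = 5
  seg 16: (12.2,0) -> (9.7,4.33), length = 5
Total = 68.8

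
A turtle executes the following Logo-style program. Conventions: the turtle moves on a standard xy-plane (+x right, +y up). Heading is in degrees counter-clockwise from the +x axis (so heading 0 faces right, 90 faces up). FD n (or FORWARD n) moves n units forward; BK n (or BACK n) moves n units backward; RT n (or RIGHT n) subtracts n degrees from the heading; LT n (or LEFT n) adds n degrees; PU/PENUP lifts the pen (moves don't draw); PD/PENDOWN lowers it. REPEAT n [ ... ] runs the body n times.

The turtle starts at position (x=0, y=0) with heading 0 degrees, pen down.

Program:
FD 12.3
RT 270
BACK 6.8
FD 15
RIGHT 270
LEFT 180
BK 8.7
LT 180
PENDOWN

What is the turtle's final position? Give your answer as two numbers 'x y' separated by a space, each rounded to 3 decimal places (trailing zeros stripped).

Executing turtle program step by step:
Start: pos=(0,0), heading=0, pen down
FD 12.3: (0,0) -> (12.3,0) [heading=0, draw]
RT 270: heading 0 -> 90
BK 6.8: (12.3,0) -> (12.3,-6.8) [heading=90, draw]
FD 15: (12.3,-6.8) -> (12.3,8.2) [heading=90, draw]
RT 270: heading 90 -> 180
LT 180: heading 180 -> 0
BK 8.7: (12.3,8.2) -> (3.6,8.2) [heading=0, draw]
LT 180: heading 0 -> 180
PD: pen down
Final: pos=(3.6,8.2), heading=180, 4 segment(s) drawn

Answer: 3.6 8.2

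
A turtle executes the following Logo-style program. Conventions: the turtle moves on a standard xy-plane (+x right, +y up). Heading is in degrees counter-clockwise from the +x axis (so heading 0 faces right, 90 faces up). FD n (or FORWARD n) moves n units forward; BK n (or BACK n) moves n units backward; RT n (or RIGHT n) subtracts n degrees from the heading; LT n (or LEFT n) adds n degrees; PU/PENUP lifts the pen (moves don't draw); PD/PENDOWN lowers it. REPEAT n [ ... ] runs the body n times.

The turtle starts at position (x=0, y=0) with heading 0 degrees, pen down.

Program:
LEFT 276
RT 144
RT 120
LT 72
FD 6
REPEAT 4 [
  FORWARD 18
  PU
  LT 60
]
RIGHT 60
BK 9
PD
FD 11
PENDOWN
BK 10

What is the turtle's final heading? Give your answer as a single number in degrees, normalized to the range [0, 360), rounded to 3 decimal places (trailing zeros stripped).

Answer: 264

Derivation:
Executing turtle program step by step:
Start: pos=(0,0), heading=0, pen down
LT 276: heading 0 -> 276
RT 144: heading 276 -> 132
RT 120: heading 132 -> 12
LT 72: heading 12 -> 84
FD 6: (0,0) -> (0.627,5.967) [heading=84, draw]
REPEAT 4 [
  -- iteration 1/4 --
  FD 18: (0.627,5.967) -> (2.509,23.869) [heading=84, draw]
  PU: pen up
  LT 60: heading 84 -> 144
  -- iteration 2/4 --
  FD 18: (2.509,23.869) -> (-12.054,34.449) [heading=144, move]
  PU: pen up
  LT 60: heading 144 -> 204
  -- iteration 3/4 --
  FD 18: (-12.054,34.449) -> (-28.497,27.127) [heading=204, move]
  PU: pen up
  LT 60: heading 204 -> 264
  -- iteration 4/4 --
  FD 18: (-28.497,27.127) -> (-30.379,9.226) [heading=264, move]
  PU: pen up
  LT 60: heading 264 -> 324
]
RT 60: heading 324 -> 264
BK 9: (-30.379,9.226) -> (-29.438,18.177) [heading=264, move]
PD: pen down
FD 11: (-29.438,18.177) -> (-30.588,7.237) [heading=264, draw]
PD: pen down
BK 10: (-30.588,7.237) -> (-29.543,17.182) [heading=264, draw]
Final: pos=(-29.543,17.182), heading=264, 4 segment(s) drawn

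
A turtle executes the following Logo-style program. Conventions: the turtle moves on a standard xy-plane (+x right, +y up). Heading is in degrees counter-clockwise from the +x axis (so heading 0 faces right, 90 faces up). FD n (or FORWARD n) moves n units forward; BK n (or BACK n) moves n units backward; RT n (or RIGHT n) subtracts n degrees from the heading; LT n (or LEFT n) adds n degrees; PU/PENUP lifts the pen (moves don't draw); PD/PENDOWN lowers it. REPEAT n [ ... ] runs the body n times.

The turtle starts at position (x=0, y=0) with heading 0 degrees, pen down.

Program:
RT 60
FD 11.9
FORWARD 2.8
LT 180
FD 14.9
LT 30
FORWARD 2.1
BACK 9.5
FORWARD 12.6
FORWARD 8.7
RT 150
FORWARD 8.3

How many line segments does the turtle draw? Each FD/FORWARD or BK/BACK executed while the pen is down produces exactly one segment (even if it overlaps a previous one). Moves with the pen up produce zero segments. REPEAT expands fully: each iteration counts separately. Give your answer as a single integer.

Executing turtle program step by step:
Start: pos=(0,0), heading=0, pen down
RT 60: heading 0 -> 300
FD 11.9: (0,0) -> (5.95,-10.306) [heading=300, draw]
FD 2.8: (5.95,-10.306) -> (7.35,-12.731) [heading=300, draw]
LT 180: heading 300 -> 120
FD 14.9: (7.35,-12.731) -> (-0.1,0.173) [heading=120, draw]
LT 30: heading 120 -> 150
FD 2.1: (-0.1,0.173) -> (-1.919,1.223) [heading=150, draw]
BK 9.5: (-1.919,1.223) -> (6.309,-3.527) [heading=150, draw]
FD 12.6: (6.309,-3.527) -> (-4.603,2.773) [heading=150, draw]
FD 8.7: (-4.603,2.773) -> (-12.138,7.123) [heading=150, draw]
RT 150: heading 150 -> 0
FD 8.3: (-12.138,7.123) -> (-3.838,7.123) [heading=0, draw]
Final: pos=(-3.838,7.123), heading=0, 8 segment(s) drawn
Segments drawn: 8

Answer: 8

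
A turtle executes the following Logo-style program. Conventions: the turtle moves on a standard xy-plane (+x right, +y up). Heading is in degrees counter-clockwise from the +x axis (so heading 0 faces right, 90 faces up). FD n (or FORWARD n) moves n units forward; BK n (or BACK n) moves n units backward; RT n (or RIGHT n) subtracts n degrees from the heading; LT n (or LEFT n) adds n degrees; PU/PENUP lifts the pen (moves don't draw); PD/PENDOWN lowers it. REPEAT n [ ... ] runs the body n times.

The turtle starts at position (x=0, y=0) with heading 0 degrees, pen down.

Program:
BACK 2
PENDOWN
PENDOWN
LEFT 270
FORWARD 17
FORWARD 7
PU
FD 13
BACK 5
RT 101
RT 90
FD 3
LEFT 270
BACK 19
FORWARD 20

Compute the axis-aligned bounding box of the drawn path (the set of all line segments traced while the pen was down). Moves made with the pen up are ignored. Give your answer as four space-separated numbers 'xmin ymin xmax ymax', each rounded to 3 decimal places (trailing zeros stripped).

Answer: -2 -24 0 0

Derivation:
Executing turtle program step by step:
Start: pos=(0,0), heading=0, pen down
BK 2: (0,0) -> (-2,0) [heading=0, draw]
PD: pen down
PD: pen down
LT 270: heading 0 -> 270
FD 17: (-2,0) -> (-2,-17) [heading=270, draw]
FD 7: (-2,-17) -> (-2,-24) [heading=270, draw]
PU: pen up
FD 13: (-2,-24) -> (-2,-37) [heading=270, move]
BK 5: (-2,-37) -> (-2,-32) [heading=270, move]
RT 101: heading 270 -> 169
RT 90: heading 169 -> 79
FD 3: (-2,-32) -> (-1.428,-29.055) [heading=79, move]
LT 270: heading 79 -> 349
BK 19: (-1.428,-29.055) -> (-20.078,-25.43) [heading=349, move]
FD 20: (-20.078,-25.43) -> (-0.446,-29.246) [heading=349, move]
Final: pos=(-0.446,-29.246), heading=349, 3 segment(s) drawn

Segment endpoints: x in {-2, -2, -2, 0}, y in {-24, -17, 0}
xmin=-2, ymin=-24, xmax=0, ymax=0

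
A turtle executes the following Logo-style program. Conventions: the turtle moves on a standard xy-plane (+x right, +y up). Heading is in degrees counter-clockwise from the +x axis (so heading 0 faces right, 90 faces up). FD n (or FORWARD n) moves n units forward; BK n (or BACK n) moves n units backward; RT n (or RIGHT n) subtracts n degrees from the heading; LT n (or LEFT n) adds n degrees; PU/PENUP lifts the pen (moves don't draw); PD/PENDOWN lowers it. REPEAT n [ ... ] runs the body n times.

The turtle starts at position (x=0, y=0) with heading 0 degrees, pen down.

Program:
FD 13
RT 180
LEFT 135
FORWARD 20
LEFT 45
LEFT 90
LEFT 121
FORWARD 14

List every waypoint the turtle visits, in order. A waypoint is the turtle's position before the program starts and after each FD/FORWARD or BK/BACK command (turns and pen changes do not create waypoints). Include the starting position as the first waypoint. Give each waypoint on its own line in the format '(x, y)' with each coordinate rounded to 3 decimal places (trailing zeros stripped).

Executing turtle program step by step:
Start: pos=(0,0), heading=0, pen down
FD 13: (0,0) -> (13,0) [heading=0, draw]
RT 180: heading 0 -> 180
LT 135: heading 180 -> 315
FD 20: (13,0) -> (27.142,-14.142) [heading=315, draw]
LT 45: heading 315 -> 0
LT 90: heading 0 -> 90
LT 121: heading 90 -> 211
FD 14: (27.142,-14.142) -> (15.142,-21.353) [heading=211, draw]
Final: pos=(15.142,-21.353), heading=211, 3 segment(s) drawn
Waypoints (4 total):
(0, 0)
(13, 0)
(27.142, -14.142)
(15.142, -21.353)

Answer: (0, 0)
(13, 0)
(27.142, -14.142)
(15.142, -21.353)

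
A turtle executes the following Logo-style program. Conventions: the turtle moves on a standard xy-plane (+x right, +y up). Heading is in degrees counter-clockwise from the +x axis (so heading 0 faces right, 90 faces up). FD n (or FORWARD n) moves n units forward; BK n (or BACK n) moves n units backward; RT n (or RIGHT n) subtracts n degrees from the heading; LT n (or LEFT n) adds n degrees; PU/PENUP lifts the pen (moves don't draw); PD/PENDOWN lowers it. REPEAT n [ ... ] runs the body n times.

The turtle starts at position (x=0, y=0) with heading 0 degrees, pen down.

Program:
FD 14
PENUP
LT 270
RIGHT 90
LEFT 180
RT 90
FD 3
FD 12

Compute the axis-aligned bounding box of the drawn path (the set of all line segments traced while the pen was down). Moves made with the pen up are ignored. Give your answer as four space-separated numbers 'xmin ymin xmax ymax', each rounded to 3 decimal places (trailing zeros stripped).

Answer: 0 0 14 0

Derivation:
Executing turtle program step by step:
Start: pos=(0,0), heading=0, pen down
FD 14: (0,0) -> (14,0) [heading=0, draw]
PU: pen up
LT 270: heading 0 -> 270
RT 90: heading 270 -> 180
LT 180: heading 180 -> 0
RT 90: heading 0 -> 270
FD 3: (14,0) -> (14,-3) [heading=270, move]
FD 12: (14,-3) -> (14,-15) [heading=270, move]
Final: pos=(14,-15), heading=270, 1 segment(s) drawn

Segment endpoints: x in {0, 14}, y in {0}
xmin=0, ymin=0, xmax=14, ymax=0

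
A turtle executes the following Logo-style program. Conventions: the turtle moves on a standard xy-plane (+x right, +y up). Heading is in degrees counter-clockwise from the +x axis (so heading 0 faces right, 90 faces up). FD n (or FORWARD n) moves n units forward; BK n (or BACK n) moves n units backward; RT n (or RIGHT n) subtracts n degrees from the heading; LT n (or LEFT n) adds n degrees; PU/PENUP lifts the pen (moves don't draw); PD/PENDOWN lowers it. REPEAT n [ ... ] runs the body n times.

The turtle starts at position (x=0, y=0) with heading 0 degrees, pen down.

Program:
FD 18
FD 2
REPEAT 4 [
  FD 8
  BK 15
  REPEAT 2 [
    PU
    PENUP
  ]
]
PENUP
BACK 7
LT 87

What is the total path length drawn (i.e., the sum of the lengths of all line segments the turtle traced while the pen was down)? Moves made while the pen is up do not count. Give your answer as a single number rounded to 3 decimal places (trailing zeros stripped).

Executing turtle program step by step:
Start: pos=(0,0), heading=0, pen down
FD 18: (0,0) -> (18,0) [heading=0, draw]
FD 2: (18,0) -> (20,0) [heading=0, draw]
REPEAT 4 [
  -- iteration 1/4 --
  FD 8: (20,0) -> (28,0) [heading=0, draw]
  BK 15: (28,0) -> (13,0) [heading=0, draw]
  REPEAT 2 [
    -- iteration 1/2 --
    PU: pen up
    PU: pen up
    -- iteration 2/2 --
    PU: pen up
    PU: pen up
  ]
  -- iteration 2/4 --
  FD 8: (13,0) -> (21,0) [heading=0, move]
  BK 15: (21,0) -> (6,0) [heading=0, move]
  REPEAT 2 [
    -- iteration 1/2 --
    PU: pen up
    PU: pen up
    -- iteration 2/2 --
    PU: pen up
    PU: pen up
  ]
  -- iteration 3/4 --
  FD 8: (6,0) -> (14,0) [heading=0, move]
  BK 15: (14,0) -> (-1,0) [heading=0, move]
  REPEAT 2 [
    -- iteration 1/2 --
    PU: pen up
    PU: pen up
    -- iteration 2/2 --
    PU: pen up
    PU: pen up
  ]
  -- iteration 4/4 --
  FD 8: (-1,0) -> (7,0) [heading=0, move]
  BK 15: (7,0) -> (-8,0) [heading=0, move]
  REPEAT 2 [
    -- iteration 1/2 --
    PU: pen up
    PU: pen up
    -- iteration 2/2 --
    PU: pen up
    PU: pen up
  ]
]
PU: pen up
BK 7: (-8,0) -> (-15,0) [heading=0, move]
LT 87: heading 0 -> 87
Final: pos=(-15,0), heading=87, 4 segment(s) drawn

Segment lengths:
  seg 1: (0,0) -> (18,0), length = 18
  seg 2: (18,0) -> (20,0), length = 2
  seg 3: (20,0) -> (28,0), length = 8
  seg 4: (28,0) -> (13,0), length = 15
Total = 43

Answer: 43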